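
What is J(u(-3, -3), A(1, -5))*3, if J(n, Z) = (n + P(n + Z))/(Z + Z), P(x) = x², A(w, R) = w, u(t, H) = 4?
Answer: 87/2 ≈ 43.500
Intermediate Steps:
J(n, Z) = (n + (Z + n)²)/(2*Z) (J(n, Z) = (n + (n + Z)²)/(Z + Z) = (n + (Z + n)²)/((2*Z)) = (n + (Z + n)²)*(1/(2*Z)) = (n + (Z + n)²)/(2*Z))
J(u(-3, -3), A(1, -5))*3 = ((½)*(4 + (1 + 4)²)/1)*3 = ((½)*1*(4 + 5²))*3 = ((½)*1*(4 + 25))*3 = ((½)*1*29)*3 = (29/2)*3 = 87/2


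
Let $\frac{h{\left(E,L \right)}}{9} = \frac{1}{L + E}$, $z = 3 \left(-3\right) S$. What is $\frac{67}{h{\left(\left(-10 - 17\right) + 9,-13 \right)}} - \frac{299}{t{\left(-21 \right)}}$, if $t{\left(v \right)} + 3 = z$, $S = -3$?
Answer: $- \frac{17513}{72} \approx -243.24$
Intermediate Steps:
$z = 27$ ($z = 3 \left(-3\right) \left(-3\right) = \left(-9\right) \left(-3\right) = 27$)
$h{\left(E,L \right)} = \frac{9}{E + L}$ ($h{\left(E,L \right)} = \frac{9}{L + E} = \frac{9}{E + L}$)
$t{\left(v \right)} = 24$ ($t{\left(v \right)} = -3 + 27 = 24$)
$\frac{67}{h{\left(\left(-10 - 17\right) + 9,-13 \right)}} - \frac{299}{t{\left(-21 \right)}} = \frac{67}{9 \frac{1}{\left(\left(-10 - 17\right) + 9\right) - 13}} - \frac{299}{24} = \frac{67}{9 \frac{1}{\left(-27 + 9\right) - 13}} - \frac{299}{24} = \frac{67}{9 \frac{1}{-18 - 13}} - \frac{299}{24} = \frac{67}{9 \frac{1}{-31}} - \frac{299}{24} = \frac{67}{9 \left(- \frac{1}{31}\right)} - \frac{299}{24} = \frac{67}{- \frac{9}{31}} - \frac{299}{24} = 67 \left(- \frac{31}{9}\right) - \frac{299}{24} = - \frac{2077}{9} - \frac{299}{24} = - \frac{17513}{72}$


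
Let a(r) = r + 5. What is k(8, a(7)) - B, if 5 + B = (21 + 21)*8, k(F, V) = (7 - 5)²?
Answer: -327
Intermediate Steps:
a(r) = 5 + r
k(F, V) = 4 (k(F, V) = 2² = 4)
B = 331 (B = -5 + (21 + 21)*8 = -5 + 42*8 = -5 + 336 = 331)
k(8, a(7)) - B = 4 - 1*331 = 4 - 331 = -327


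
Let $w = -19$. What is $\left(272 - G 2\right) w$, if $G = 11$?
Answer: $-4750$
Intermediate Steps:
$\left(272 - G 2\right) w = \left(272 - 11 \cdot 2\right) \left(-19\right) = \left(272 - 22\right) \left(-19\right) = 250 \left(-19\right) = -4750$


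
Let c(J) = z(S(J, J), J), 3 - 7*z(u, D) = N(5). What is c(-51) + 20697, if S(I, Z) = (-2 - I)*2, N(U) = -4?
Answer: 20698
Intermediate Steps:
S(I, Z) = -4 - 2*I
z(u, D) = 1 (z(u, D) = 3/7 - 1/7*(-4) = 3/7 + 4/7 = 1)
c(J) = 1
c(-51) + 20697 = 1 + 20697 = 20698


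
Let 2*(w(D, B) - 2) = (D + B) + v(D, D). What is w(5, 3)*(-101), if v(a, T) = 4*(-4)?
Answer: 202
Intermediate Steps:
v(a, T) = -16
w(D, B) = -6 + B/2 + D/2 (w(D, B) = 2 + ((D + B) - 16)/2 = 2 + ((B + D) - 16)/2 = 2 + (-16 + B + D)/2 = 2 + (-8 + B/2 + D/2) = -6 + B/2 + D/2)
w(5, 3)*(-101) = (-6 + (½)*3 + (½)*5)*(-101) = (-6 + 3/2 + 5/2)*(-101) = -2*(-101) = 202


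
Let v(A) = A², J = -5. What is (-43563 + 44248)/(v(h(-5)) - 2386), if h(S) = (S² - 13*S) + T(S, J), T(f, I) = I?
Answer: 685/4839 ≈ 0.14156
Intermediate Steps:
h(S) = -5 + S² - 13*S (h(S) = (S² - 13*S) - 5 = -5 + S² - 13*S)
(-43563 + 44248)/(v(h(-5)) - 2386) = (-43563 + 44248)/((-5 + (-5)² - 13*(-5))² - 2386) = 685/((-5 + 25 + 65)² - 2386) = 685/(85² - 2386) = 685/(7225 - 2386) = 685/4839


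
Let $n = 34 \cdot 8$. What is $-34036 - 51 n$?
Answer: $-47908$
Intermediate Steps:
$n = 272$
$-34036 - 51 n = -34036 - 13872 = -47908$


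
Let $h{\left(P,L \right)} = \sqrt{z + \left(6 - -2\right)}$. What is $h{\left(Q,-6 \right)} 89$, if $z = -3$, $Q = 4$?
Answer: $89 \sqrt{5} \approx 199.01$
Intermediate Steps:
$h{\left(P,L \right)} = \sqrt{5}$ ($h{\left(P,L \right)} = \sqrt{-3 + \left(6 - -2\right)} = \sqrt{-3 + \left(6 + 2\right)} = \sqrt{-3 + 8} = \sqrt{5}$)
$h{\left(Q,-6 \right)} 89 = \sqrt{5} \cdot 89 = 89 \sqrt{5}$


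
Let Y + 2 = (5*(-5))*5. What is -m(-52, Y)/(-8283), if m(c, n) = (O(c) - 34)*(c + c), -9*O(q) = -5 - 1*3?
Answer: 30992/74547 ≈ 0.41574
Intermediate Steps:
O(q) = 8/9 (O(q) = -(-5 - 1*3)/9 = -(-5 - 3)/9 = -⅑*(-8) = 8/9)
Y = -127 (Y = -2 + (5*(-5))*5 = -2 - 25*5 = -2 - 125 = -127)
m(c, n) = -596*c/9 (m(c, n) = (8/9 - 34)*(c + c) = -596*c/9)
-m(-52, Y)/(-8283) = -(-596/9*(-52))/(-8283) = -30992*(-1)/(9*8283) = -1*(-30992/74547) = 30992/74547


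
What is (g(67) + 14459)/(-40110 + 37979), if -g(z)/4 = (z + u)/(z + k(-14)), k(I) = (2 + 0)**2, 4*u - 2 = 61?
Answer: -1026258/151301 ≈ -6.7829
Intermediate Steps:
u = 63/4 (u = 1/2 + (1/4)*61 = 1/2 + 61/4 = 63/4 ≈ 15.750)
k(I) = 4 (k(I) = 2**2 = 4)
g(z) = -4*(63/4 + z)/(4 + z) (g(z) = -4*(z + 63/4)/(z + 4) = -4*(63/4 + z)/(4 + z))
(g(67) + 14459)/(-40110 + 37979) = ((-63 - 4*67)/(4 + 67) + 14459)/(-40110 + 37979) = ((-63 - 268)/71 + 14459)/(-2131) = ((1/71)*(-331) + 14459)*(-1/2131) = (-331/71 + 14459)*(-1/2131) = (1026258/71)*(-1/2131) = -1026258/151301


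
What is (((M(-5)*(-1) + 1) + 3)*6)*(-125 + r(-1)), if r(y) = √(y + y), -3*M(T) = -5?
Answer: -1750 + 14*I*√2 ≈ -1750.0 + 19.799*I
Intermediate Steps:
M(T) = 5/3 (M(T) = -⅓*(-5) = 5/3)
r(y) = √2*√y (r(y) = √(2*y) = √2*√y)
(((M(-5)*(-1) + 1) + 3)*6)*(-125 + r(-1)) = ((((5/3)*(-1) + 1) + 3)*6)*(-125 + √2*√(-1)) = (((-5/3 + 1) + 3)*6)*(-125 + √2*I) = ((-⅔ + 3)*6)*(-125 + I*√2) = ((7/3)*6)*(-125 + I*√2) = 14*(-125 + I*√2) = -1750 + 14*I*√2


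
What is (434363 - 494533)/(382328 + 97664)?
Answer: -30085/239996 ≈ -0.12536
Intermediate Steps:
(434363 - 494533)/(382328 + 97664) = -60170/479992 = -60170*1/479992 = -30085/239996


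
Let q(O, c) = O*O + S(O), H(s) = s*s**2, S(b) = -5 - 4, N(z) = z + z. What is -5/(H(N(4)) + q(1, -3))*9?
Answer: -5/56 ≈ -0.089286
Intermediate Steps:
N(z) = 2*z
S(b) = -9
H(s) = s**3
q(O, c) = -9 + O**2 (q(O, c) = O*O - 9 = O**2 - 9 = -9 + O**2)
-5/(H(N(4)) + q(1, -3))*9 = -5/((2*4)**3 + (-9 + 1**2))*9 = -5/(8**3 + (-9 + 1))*9 = -5/(512 - 8)*9 = -5/504*9 = -5/56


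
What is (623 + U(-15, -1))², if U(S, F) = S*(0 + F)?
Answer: 407044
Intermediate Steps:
U(S, F) = F*S (U(S, F) = S*F = F*S)
(623 + U(-15, -1))² = (623 - 1*(-15))² = (623 + 15)² = 638² = 407044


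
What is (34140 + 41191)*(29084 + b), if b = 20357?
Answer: 3724439971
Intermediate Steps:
(34140 + 41191)*(29084 + b) = (34140 + 41191)*(29084 + 20357) = 75331*49441 = 3724439971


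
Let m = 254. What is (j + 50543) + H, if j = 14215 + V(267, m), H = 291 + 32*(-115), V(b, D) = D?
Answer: 61623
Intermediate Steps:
H = -3389 (H = 291 - 3680 = -3389)
j = 14469 (j = 14215 + 254 = 14469)
(j + 50543) + H = (14469 + 50543) - 3389 = 65012 - 3389 = 61623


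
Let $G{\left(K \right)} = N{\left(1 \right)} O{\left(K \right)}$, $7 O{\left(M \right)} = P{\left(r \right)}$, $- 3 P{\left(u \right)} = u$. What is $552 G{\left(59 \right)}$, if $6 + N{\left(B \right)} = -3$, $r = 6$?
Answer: $\frac{9936}{7} \approx 1419.4$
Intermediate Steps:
$N{\left(B \right)} = -9$ ($N{\left(B \right)} = -6 - 3 = -9$)
$P{\left(u \right)} = - \frac{u}{3}$
$O{\left(M \right)} = - \frac{2}{7}$ ($O{\left(M \right)} = \frac{\left(- \frac{1}{3}\right) 6}{7} = \frac{1}{7} \left(-2\right) = - \frac{2}{7}$)
$G{\left(K \right)} = \frac{18}{7}$ ($G{\left(K \right)} = \left(-9\right) \left(- \frac{2}{7}\right) = \frac{18}{7}$)
$552 G{\left(59 \right)} = 552 \cdot \frac{18}{7} = \frac{9936}{7}$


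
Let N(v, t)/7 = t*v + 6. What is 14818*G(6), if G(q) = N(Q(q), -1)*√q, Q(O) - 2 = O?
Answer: -207452*√6 ≈ -5.0815e+5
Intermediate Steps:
Q(O) = 2 + O
N(v, t) = 42 + 7*t*v (N(v, t) = 7*(t*v + 6) = 7*(6 + t*v) = 42 + 7*t*v)
G(q) = √q*(28 - 7*q) (G(q) = (42 + 7*(-1)*(2 + q))*√q = (42 + (-14 - 7*q))*√q = (28 - 7*q)*√q = √q*(28 - 7*q))
14818*G(6) = 14818*(7*√6*(4 - 1*6)) = 14818*(7*√6*(4 - 6)) = 14818*(7*√6*(-2)) = 14818*(-14*√6) = -207452*√6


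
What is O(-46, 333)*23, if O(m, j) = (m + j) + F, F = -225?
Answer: 1426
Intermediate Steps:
O(m, j) = -225 + j + m (O(m, j) = (m + j) - 225 = (j + m) - 225 = -225 + j + m)
O(-46, 333)*23 = (-225 + 333 - 46)*23 = 62*23 = 1426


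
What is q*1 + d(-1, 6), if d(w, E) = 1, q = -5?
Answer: -4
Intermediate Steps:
q*1 + d(-1, 6) = -5*1 + 1 = -5 + 1 = -4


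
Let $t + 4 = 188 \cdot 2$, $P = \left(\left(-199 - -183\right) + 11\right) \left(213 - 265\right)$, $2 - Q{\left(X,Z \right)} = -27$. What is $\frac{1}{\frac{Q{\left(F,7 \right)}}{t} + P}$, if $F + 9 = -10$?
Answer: $\frac{372}{96749} \approx 0.003845$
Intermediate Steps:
$F = -19$ ($F = -9 - 10 = -19$)
$Q{\left(X,Z \right)} = 29$ ($Q{\left(X,Z \right)} = 2 - -27 = 2 + 27 = 29$)
$P = 260$ ($P = \left(\left(-199 + 183\right) + 11\right) \left(-52\right) = \left(-16 + 11\right) \left(-52\right) = \left(-5\right) \left(-52\right) = 260$)
$t = 372$ ($t = -4 + 188 \cdot 2 = -4 + 376 = 372$)
$\frac{1}{\frac{Q{\left(F,7 \right)}}{t} + P} = \frac{1}{\frac{29}{372} + 260} = \frac{1}{\frac{96749}{372}} = \frac{372}{96749}$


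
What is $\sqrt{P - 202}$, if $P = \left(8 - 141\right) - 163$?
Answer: $i \sqrt{498} \approx 22.316 i$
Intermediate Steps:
$P = -296$ ($P = -133 - 163 = -296$)
$\sqrt{P - 202} = \sqrt{-296 - 202} = \sqrt{-498} = i \sqrt{498}$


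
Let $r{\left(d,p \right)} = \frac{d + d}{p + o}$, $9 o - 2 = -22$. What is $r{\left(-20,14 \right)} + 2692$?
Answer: $\frac{142496}{53} \approx 2688.6$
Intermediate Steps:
$o = - \frac{20}{9}$ ($o = \frac{2}{9} + \frac{1}{9} \left(-22\right) = \frac{2}{9} - \frac{22}{9} = - \frac{20}{9} \approx -2.2222$)
$r{\left(d,p \right)} = \frac{2 d}{- \frac{20}{9} + p}$ ($r{\left(d,p \right)} = \frac{d + d}{p - \frac{20}{9}} = \frac{2 d}{- \frac{20}{9} + p}$)
$r{\left(-20,14 \right)} + 2692 = 18 \left(-20\right) \frac{1}{-20 + 9 \cdot 14} + 2692 = 18 \left(-20\right) \frac{1}{-20 + 126} + 2692 = 18 \left(-20\right) \frac{1}{106} + 2692 = - \frac{180}{53} + 2692 = \frac{142496}{53}$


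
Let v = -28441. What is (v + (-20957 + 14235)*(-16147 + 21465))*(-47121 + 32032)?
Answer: 539824622293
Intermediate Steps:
(v + (-20957 + 14235)*(-16147 + 21465))*(-47121 + 32032) = (-28441 + (-20957 + 14235)*(-16147 + 21465))*(-47121 + 32032) = (-28441 - 6722*5318)*(-15089) = (-28441 - 35747596)*(-15089) = -35776037*(-15089) = 539824622293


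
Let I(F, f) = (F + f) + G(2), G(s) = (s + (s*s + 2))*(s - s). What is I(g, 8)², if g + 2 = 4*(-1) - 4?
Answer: 4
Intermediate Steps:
G(s) = 0 (G(s) = (s + (s² + 2))*0 = (s + (2 + s²))*0 = (2 + s + s²)*0 = 0)
g = -10 (g = -2 + (4*(-1) - 4) = -2 + (-4 - 4) = -2 - 8 = -10)
I(F, f) = F + f (I(F, f) = (F + f) + 0 = F + f)
I(g, 8)² = (-10 + 8)² = (-2)² = 4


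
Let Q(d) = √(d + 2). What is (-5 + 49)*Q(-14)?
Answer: 88*I*√3 ≈ 152.42*I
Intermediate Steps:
Q(d) = √(2 + d)
(-5 + 49)*Q(-14) = (-5 + 49)*√(2 - 14) = 44*√(-12) = 44*(2*I*√3) = 88*I*√3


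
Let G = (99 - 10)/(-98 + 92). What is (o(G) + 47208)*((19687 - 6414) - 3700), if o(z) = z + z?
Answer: 451638185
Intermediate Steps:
G = -89/6 (G = 89/(-6) = 89*(-⅙) = -89/6 ≈ -14.833)
o(z) = 2*z
(o(G) + 47208)*((19687 - 6414) - 3700) = (2*(-89/6) + 47208)*((19687 - 6414) - 3700) = (-89/3 + 47208)*(13273 - 3700) = (141535/3)*9573 = 451638185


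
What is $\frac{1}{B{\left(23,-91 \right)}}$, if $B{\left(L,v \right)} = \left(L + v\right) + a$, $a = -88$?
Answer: $- \frac{1}{156} \approx -0.0064103$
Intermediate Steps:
$B{\left(L,v \right)} = -88 + L + v$ ($B{\left(L,v \right)} = \left(L + v\right) - 88 = -88 + L + v$)
$\frac{1}{B{\left(23,-91 \right)}} = \frac{1}{-88 + 23 - 91} = \frac{1}{-156} = - \frac{1}{156}$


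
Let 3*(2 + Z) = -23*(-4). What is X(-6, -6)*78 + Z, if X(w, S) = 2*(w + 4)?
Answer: -850/3 ≈ -283.33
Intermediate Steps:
X(w, S) = 8 + 2*w (X(w, S) = 2*(4 + w) = 8 + 2*w)
Z = 86/3 (Z = -2 + (-23*(-4))/3 = -2 + (1/3)*92 = -2 + 92/3 = 86/3 ≈ 28.667)
X(-6, -6)*78 + Z = (8 + 2*(-6))*78 + 86/3 = (8 - 12)*78 + 86/3 = -4*78 + 86/3 = -312 + 86/3 = -850/3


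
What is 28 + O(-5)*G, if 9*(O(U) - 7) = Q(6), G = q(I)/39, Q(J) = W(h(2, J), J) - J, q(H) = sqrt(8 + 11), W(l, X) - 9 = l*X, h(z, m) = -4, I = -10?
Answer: 28 + 14*sqrt(19)/117 ≈ 28.522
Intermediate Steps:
W(l, X) = 9 + X*l (W(l, X) = 9 + l*X = 9 + X*l)
q(H) = sqrt(19)
Q(J) = 9 - 5*J (Q(J) = (9 + J*(-4)) - J = (9 - 4*J) - J = 9 - 5*J)
G = sqrt(19)/39 ≈ 0.11177
O(U) = 14/3 (O(U) = 7 + (9 - 5*6)/9 = 7 + (9 - 30)/9 = 7 + (1/9)*(-21) = 7 - 7/3 = 14/3)
28 + O(-5)*G = 28 + 14*(sqrt(19)/39)/3 = 28 + 14*sqrt(19)/117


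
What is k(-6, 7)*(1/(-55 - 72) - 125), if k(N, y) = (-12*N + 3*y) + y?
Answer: -1587600/127 ≈ -12501.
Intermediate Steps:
k(N, y) = -12*N + 4*y
k(-6, 7)*(1/(-55 - 72) - 125) = (-12*(-6) + 4*7)*(1/(-55 - 72) - 125) = (72 + 28)*(1/(-127) - 125) = 100*(-1/127 - 125) = 100*(-15876/127) = -1587600/127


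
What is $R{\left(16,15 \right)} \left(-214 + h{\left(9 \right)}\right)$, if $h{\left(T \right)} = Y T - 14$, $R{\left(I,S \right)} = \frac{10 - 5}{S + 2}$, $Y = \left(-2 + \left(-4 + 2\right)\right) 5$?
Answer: $-120$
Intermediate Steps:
$Y = -20$ ($Y = \left(-2 - 2\right) 5 = \left(-4\right) 5 = -20$)
$R{\left(I,S \right)} = \frac{5}{2 + S}$
$h{\left(T \right)} = -14 - 20 T$ ($h{\left(T \right)} = - 20 T - 14 = -14 - 20 T$)
$R{\left(16,15 \right)} \left(-214 + h{\left(9 \right)}\right) = \frac{5}{2 + 15} \left(-214 - 194\right) = \frac{5}{17} \left(-214 - 194\right) = 5 \cdot \frac{1}{17} \left(-214 - 194\right) = \frac{5}{17} \left(-408\right) = -120$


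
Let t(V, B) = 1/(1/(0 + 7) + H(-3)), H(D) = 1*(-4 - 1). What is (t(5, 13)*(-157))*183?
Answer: 201117/34 ≈ 5915.2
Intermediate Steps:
H(D) = -5 (H(D) = 1*(-5) = -5)
t(V, B) = -7/34 (t(V, B) = 1/(1/(0 + 7) - 5) = 1/(1/7 - 5) = 1/(⅐ - 5) = 1/(-34/7) = -7/34)
(t(5, 13)*(-157))*183 = -7/34*(-157)*183 = (1099/34)*183 = 201117/34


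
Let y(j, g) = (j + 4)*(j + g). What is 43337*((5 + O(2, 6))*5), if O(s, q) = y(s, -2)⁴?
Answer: 1083425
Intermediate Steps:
y(j, g) = (4 + j)*(g + j)
O(s, q) = (-8 + s² + 2*s)⁴ (O(s, q) = (s² + 4*(-2) + 4*s - 2*s)⁴ = (s² - 8 + 4*s - 2*s)⁴ = (-8 + s² + 2*s)⁴)
43337*((5 + O(2, 6))*5) = 43337*((5 + (-8 + 2² + 2*2)⁴)*5) = 43337*((5 + (-8 + 4 + 4)⁴)*5) = 43337*((5 + 0⁴)*5) = 43337*((5 + 0)*5) = 43337*(5*5) = 43337*25 = 1083425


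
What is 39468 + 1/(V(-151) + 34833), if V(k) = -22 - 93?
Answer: 1370250025/34718 ≈ 39468.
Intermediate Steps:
V(k) = -115
39468 + 1/(V(-151) + 34833) = 39468 + 1/(-115 + 34833) = 39468 + 1/34718 = 1370250025/34718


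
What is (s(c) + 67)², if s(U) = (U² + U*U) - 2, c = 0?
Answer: 4225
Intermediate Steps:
s(U) = -2 + 2*U² (s(U) = (U² + U²) - 2 = 2*U² - 2 = -2 + 2*U²)
(s(c) + 67)² = ((-2 + 2*0²) + 67)² = ((-2 + 2*0) + 67)² = ((-2 + 0) + 67)² = (-2 + 67)² = 65² = 4225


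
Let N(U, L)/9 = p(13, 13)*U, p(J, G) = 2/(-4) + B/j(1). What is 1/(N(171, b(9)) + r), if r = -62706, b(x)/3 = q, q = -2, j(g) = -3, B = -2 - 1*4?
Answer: -2/120795 ≈ -1.6557e-5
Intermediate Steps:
B = -6 (B = -2 - 4 = -6)
b(x) = -6 (b(x) = 3*(-2) = -6)
p(J, G) = 3/2 (p(J, G) = 2/(-4) - 6/(-3) = 2*(-¼) - 6*(-⅓) = -½ + 2 = 3/2)
N(U, L) = 27*U/2 (N(U, L) = 9*(3*U/2) = 27*U/2)
1/(N(171, b(9)) + r) = 1/((27/2)*171 - 62706) = 1/(4617/2 - 62706) = 1/(-120795/2) = -2/120795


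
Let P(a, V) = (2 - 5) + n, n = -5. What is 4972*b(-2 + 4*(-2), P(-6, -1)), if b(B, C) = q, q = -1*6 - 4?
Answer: -49720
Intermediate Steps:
q = -10 (q = -6 - 4 = -10)
P(a, V) = -8 (P(a, V) = (2 - 5) - 5 = -3 - 5 = -8)
b(B, C) = -10
4972*b(-2 + 4*(-2), P(-6, -1)) = 4972*(-10) = -49720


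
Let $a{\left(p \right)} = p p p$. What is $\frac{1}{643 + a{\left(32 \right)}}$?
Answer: $\frac{1}{33411} \approx 2.993 \cdot 10^{-5}$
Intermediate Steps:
$a{\left(p \right)} = p^{3}$ ($a{\left(p \right)} = p^{2} p = p^{3}$)
$\frac{1}{643 + a{\left(32 \right)}} = \frac{1}{643 + 32^{3}} = \frac{1}{643 + 32768} = \frac{1}{33411}$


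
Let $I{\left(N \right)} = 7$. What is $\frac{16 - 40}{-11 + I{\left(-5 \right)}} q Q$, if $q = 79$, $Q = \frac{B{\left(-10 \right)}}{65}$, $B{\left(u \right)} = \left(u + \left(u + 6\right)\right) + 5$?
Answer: $- \frac{4266}{65} \approx -65.631$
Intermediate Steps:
$B{\left(u \right)} = 11 + 2 u$ ($B{\left(u \right)} = \left(u + \left(6 + u\right)\right) + 5 = \left(6 + 2 u\right) + 5 = 11 + 2 u$)
$Q = - \frac{9}{65}$ ($Q = \frac{11 + 2 \left(-10\right)}{65} = \left(11 - 20\right) \frac{1}{65} = \left(-9\right) \frac{1}{65} = - \frac{9}{65} \approx -0.13846$)
$\frac{16 - 40}{-11 + I{\left(-5 \right)}} q Q = \frac{16 - 40}{-11 + 7} \cdot 79 \left(- \frac{9}{65}\right) = - \frac{24}{-4} \cdot 79 \left(- \frac{9}{65}\right) = \left(-24\right) \left(- \frac{1}{4}\right) 79 \left(- \frac{9}{65}\right) = 6 \cdot 79 \left(- \frac{9}{65}\right) = 474 \left(- \frac{9}{65}\right) = - \frac{4266}{65}$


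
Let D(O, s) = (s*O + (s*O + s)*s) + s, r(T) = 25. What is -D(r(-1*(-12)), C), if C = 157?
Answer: -644956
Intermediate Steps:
D(O, s) = s + O*s + s*(s + O*s) (D(O, s) = (O*s + (O*s + s)*s) + s = (O*s + (s + O*s)*s) + s = (O*s + s*(s + O*s)) + s = s + O*s + s*(s + O*s))
-D(r(-1*(-12)), C) = -157*(1 + 25 + 157 + 25*157) = -157*(1 + 25 + 157 + 3925) = -157*4108 = -1*644956 = -644956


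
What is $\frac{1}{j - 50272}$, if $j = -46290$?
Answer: $- \frac{1}{96562} \approx -1.0356 \cdot 10^{-5}$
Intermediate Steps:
$\frac{1}{j - 50272} = \frac{1}{-46290 - 50272} = \frac{1}{-96562} = - \frac{1}{96562}$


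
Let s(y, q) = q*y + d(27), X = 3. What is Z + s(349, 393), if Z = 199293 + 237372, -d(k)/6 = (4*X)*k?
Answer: 571878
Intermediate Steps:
d(k) = -72*k (d(k) = -6*4*3*k = -72*k)
s(y, q) = -1944 + q*y (s(y, q) = q*y - 72*27 = q*y - 1944 = -1944 + q*y)
Z = 436665
Z + s(349, 393) = 436665 + (-1944 + 393*349) = 436665 + (-1944 + 137157) = 436665 + 135213 = 571878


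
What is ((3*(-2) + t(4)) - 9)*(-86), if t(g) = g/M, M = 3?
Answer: 3526/3 ≈ 1175.3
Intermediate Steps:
t(g) = g/3
((3*(-2) + t(4)) - 9)*(-86) = ((3*(-2) + (⅓)*4) - 9)*(-86) = ((-6 + 4/3) - 9)*(-86) = (-14/3 - 9)*(-86) = -41/3*(-86) = 3526/3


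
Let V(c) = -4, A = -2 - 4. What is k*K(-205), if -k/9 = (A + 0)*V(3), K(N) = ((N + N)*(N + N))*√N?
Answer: -36309600*I*√205 ≈ -5.1987e+8*I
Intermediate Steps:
A = -6
K(N) = 4*N^(5/2) (K(N) = ((2*N)*(2*N))*√N = (4*N²)*√N = 4*N^(5/2))
k = -216 (k = -9*(-6 + 0)*(-4) = -(-54)*(-4) = -9*24 = -216)
k*K(-205) = -864*(-205)^(5/2) = -864*42025*I*√205 = -36309600*I*√205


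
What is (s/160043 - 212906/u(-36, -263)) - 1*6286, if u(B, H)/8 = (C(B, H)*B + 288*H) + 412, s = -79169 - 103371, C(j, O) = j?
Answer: -297966857639193/47395774192 ≈ -6286.8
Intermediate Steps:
s = -182540
u(B, H) = 3296 + 8*B**2 + 2304*H (u(B, H) = 8*((B*B + 288*H) + 412) = 8*((B**2 + 288*H) + 412) = 8*(412 + B**2 + 288*H) = 3296 + 8*B**2 + 2304*H)
(s/160043 - 212906/u(-36, -263)) - 1*6286 = (-182540/160043 - 212906/(3296 + 8*(-36)**2 + 2304*(-263))) - 1*6286 = (-182540*1/160043 - 212906/(3296 + 8*1296 - 605952)) - 6286 = (-182540/160043 - 212906/(3296 + 10368 - 605952)) - 6286 = (-182540/160043 - 212906/(-592288)) - 6286 = (-182540/160043 - 212906*(-1/592288)) - 6286 = (-182540/160043 + 106453/296144) - 6286 = -37021068281/47395774192 - 6286 = -297966857639193/47395774192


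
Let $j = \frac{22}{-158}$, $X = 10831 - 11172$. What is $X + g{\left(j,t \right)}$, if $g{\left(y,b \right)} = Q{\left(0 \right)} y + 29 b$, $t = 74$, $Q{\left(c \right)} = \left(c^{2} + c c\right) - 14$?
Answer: $\frac{142749}{79} \approx 1806.9$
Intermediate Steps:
$Q{\left(c \right)} = -14 + 2 c^{2}$ ($Q{\left(c \right)} = \left(c^{2} + c^{2}\right) - 14 = 2 c^{2} - 14 = -14 + 2 c^{2}$)
$X = -341$ ($X = 10831 - 11172 = -341$)
$j = - \frac{11}{79}$ ($j = 22 \left(- \frac{1}{158}\right) = - \frac{11}{79} \approx -0.13924$)
$g{\left(y,b \right)} = - 14 y + 29 b$ ($g{\left(y,b \right)} = \left(-14 + 2 \cdot 0^{2}\right) y + 29 b = \left(-14 + 2 \cdot 0\right) y + 29 b = \left(-14 + 0\right) y + 29 b = - 14 y + 29 b$)
$X + g{\left(j,t \right)} = -341 + \left(\left(-14\right) \left(- \frac{11}{79}\right) + 29 \cdot 74\right) = -341 + \left(\frac{154}{79} + 2146\right) = -341 + \frac{169688}{79} = \frac{142749}{79}$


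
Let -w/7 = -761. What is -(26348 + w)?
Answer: -31675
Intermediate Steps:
w = 5327 (w = -7*(-761) = 5327)
-(26348 + w) = -(26348 + 5327) = -1*31675 = -31675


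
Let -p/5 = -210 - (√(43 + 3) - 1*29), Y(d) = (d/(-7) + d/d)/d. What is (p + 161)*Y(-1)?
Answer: -8528/7 - 40*√46/7 ≈ -1257.0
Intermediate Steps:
Y(d) = (1 - d/7)/d (Y(d) = (d*(-⅐) + 1)/d = (-d/7 + 1)/d = (1 - d/7)/d)
p = 905 + 5*√46 (p = -5*(-210 - (√(43 + 3) - 1*29)) = -5*(-210 - (√46 - 29)) = -5*(-210 - (-29 + √46)) = -5*(-210 + (29 - √46)) = -5*(-181 - √46) = 905 + 5*√46 ≈ 938.91)
(p + 161)*Y(-1) = ((905 + 5*√46) + 161)*((⅐)*(7 - 1*(-1))/(-1)) = (1066 + 5*√46)*((⅐)*(-1)*(7 + 1)) = (1066 + 5*√46)*((⅐)*(-1)*8) = (1066 + 5*√46)*(-8/7) = -8528/7 - 40*√46/7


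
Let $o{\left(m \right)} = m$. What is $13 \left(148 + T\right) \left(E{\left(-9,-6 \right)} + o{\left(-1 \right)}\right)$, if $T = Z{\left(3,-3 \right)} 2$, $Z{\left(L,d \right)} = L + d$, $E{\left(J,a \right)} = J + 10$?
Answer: $0$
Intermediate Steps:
$E{\left(J,a \right)} = 10 + J$
$T = 0$ ($T = \left(3 - 3\right) 2 = 0 \cdot 2 = 0$)
$13 \left(148 + T\right) \left(E{\left(-9,-6 \right)} + o{\left(-1 \right)}\right) = 13 \left(148 + 0\right) \left(\left(10 - 9\right) - 1\right) = 13 \cdot 148 \left(1 - 1\right) = 13 \cdot 148 \cdot 0 = 13 \cdot 0 = 0$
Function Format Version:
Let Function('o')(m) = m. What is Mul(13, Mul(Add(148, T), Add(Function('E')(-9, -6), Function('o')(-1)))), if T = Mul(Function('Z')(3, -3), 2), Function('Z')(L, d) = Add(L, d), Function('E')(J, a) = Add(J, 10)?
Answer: 0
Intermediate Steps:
Function('E')(J, a) = Add(10, J)
T = 0 (T = Mul(Add(3, -3), 2) = Mul(0, 2) = 0)
Mul(13, Mul(Add(148, T), Add(Function('E')(-9, -6), Function('o')(-1)))) = Mul(13, Mul(Add(148, 0), Add(Add(10, -9), -1))) = Mul(13, Mul(148, Add(1, -1))) = Mul(13, Mul(148, 0)) = Mul(13, 0) = 0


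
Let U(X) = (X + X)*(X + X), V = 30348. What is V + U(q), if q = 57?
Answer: 43344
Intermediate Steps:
U(X) = 4*X² (U(X) = (2*X)*(2*X) = 4*X²)
V + U(q) = 30348 + 4*57² = 30348 + 4*3249 = 30348 + 12996 = 43344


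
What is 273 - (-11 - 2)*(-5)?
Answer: 208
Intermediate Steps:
273 - (-11 - 2)*(-5) = 273 - (-13)*(-5) = 273 - 1*65 = 273 - 65 = 208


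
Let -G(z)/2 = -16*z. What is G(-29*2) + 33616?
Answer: 31760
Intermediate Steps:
G(z) = 32*z (G(z) = -(-32)*z = 32*z)
G(-29*2) + 33616 = 32*(-29*2) + 33616 = 32*(-58) + 33616 = -1856 + 33616 = 31760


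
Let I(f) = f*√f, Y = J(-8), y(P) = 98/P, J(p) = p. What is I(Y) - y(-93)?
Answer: 98/93 - 16*I*√2 ≈ 1.0538 - 22.627*I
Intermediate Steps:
Y = -8
I(f) = f^(3/2)
I(Y) - y(-93) = (-8)^(3/2) - 98/(-93) = -16*I*√2 - 98*(-1)/93 = -16*I*√2 - 1*(-98/93) = -16*I*√2 + 98/93 = 98/93 - 16*I*√2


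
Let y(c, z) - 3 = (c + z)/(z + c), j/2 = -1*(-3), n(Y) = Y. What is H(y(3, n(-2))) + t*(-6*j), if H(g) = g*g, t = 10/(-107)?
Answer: 2072/107 ≈ 19.364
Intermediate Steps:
j = 6 (j = 2*(-1*(-3)) = 2*3 = 6)
y(c, z) = 4 (y(c, z) = 3 + (c + z)/(z + c) = 3 + (c + z)/(c + z) = 3 + 1 = 4)
t = -10/107 (t = 10*(-1/107) = -10/107 ≈ -0.093458)
H(g) = g²
H(y(3, n(-2))) + t*(-6*j) = 4² - (-60)*6/107 = 16 - 10/107*(-36) = 16 + 360/107 = 2072/107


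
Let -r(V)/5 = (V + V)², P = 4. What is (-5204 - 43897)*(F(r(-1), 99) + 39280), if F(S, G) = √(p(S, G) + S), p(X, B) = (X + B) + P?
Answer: -1928687280 - 147303*√7 ≈ -1.9291e+9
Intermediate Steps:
r(V) = -20*V² (r(V) = -5*(V + V)² = -5*4*V² = -20*V²)
p(X, B) = 4 + B + X (p(X, B) = (X + B) + 4 = (B + X) + 4 = 4 + B + X)
F(S, G) = √(4 + G + 2*S) (F(S, G) = √((4 + G + S) + S) = √(4 + G + 2*S))
(-5204 - 43897)*(F(r(-1), 99) + 39280) = (-5204 - 43897)*(√(4 + 99 + 2*(-20*(-1)²)) + 39280) = -49101*(√(4 + 99 + 2*(-20*1)) + 39280) = -49101*(√(4 + 99 + 2*(-20)) + 39280) = -49101*(√(4 + 99 - 40) + 39280) = -49101*(√63 + 39280) = -49101*(3*√7 + 39280) = -49101*(39280 + 3*√7) = -1928687280 - 147303*√7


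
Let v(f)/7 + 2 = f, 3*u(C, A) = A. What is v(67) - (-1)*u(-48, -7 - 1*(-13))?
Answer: 457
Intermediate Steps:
u(C, A) = A/3
v(f) = -14 + 7*f
v(67) - (-1)*u(-48, -7 - 1*(-13)) = (-14 + 7*67) - (-1)*(-7 - 1*(-13))/3 = (-14 + 469) - (-1)*(-7 + 13)/3 = 455 - (-1)*(1/3)*6 = 455 - (-1)*2 = 455 - 1*(-2) = 455 + 2 = 457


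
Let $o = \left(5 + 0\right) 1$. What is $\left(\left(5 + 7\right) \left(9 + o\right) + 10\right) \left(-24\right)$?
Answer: $-4272$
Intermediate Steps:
$o = 5$ ($o = 5 \cdot 1 = 5$)
$\left(\left(5 + 7\right) \left(9 + o\right) + 10\right) \left(-24\right) = \left(\left(5 + 7\right) \left(9 + 5\right) + 10\right) \left(-24\right) = \left(12 \cdot 14 + 10\right) \left(-24\right) = \left(168 + 10\right) \left(-24\right) = 178 \left(-24\right) = -4272$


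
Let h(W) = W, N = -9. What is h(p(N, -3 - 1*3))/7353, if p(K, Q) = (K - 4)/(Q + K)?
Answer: 13/110295 ≈ 0.00011787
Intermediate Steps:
p(K, Q) = (-4 + K)/(K + Q)
h(p(N, -3 - 1*3))/7353 = ((-4 - 9)/(-9 + (-3 - 1*3)))/7353 = (-13/(-9 + (-3 - 3)))*(1/7353) = (-13/(-9 - 6))*(1/7353) = (-13/(-15))*(1/7353) = -1/15*(-13)*(1/7353) = (13/15)*(1/7353) = 13/110295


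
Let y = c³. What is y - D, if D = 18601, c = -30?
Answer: -45601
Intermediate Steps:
y = -27000 (y = (-30)³ = -27000)
y - D = -27000 - 1*18601 = -27000 - 18601 = -45601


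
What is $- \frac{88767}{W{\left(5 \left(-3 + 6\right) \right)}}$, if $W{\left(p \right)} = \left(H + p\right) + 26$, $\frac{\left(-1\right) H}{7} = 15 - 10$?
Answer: $- \frac{29589}{2} \approx -14795.0$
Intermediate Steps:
$H = -35$ ($H = - 7 \left(15 - 10\right) = \left(-7\right) 5 = -35$)
$W{\left(p \right)} = -9 + p$ ($W{\left(p \right)} = \left(-35 + p\right) + 26 = -9 + p$)
$- \frac{88767}{W{\left(5 \left(-3 + 6\right) \right)}} = - \frac{88767}{-9 + 5 \left(-3 + 6\right)} = - \frac{88767}{-9 + 5 \cdot 3} = - \frac{88767}{-9 + 15} = - \frac{88767}{6} = \left(-88767\right) \frac{1}{6} = - \frac{29589}{2}$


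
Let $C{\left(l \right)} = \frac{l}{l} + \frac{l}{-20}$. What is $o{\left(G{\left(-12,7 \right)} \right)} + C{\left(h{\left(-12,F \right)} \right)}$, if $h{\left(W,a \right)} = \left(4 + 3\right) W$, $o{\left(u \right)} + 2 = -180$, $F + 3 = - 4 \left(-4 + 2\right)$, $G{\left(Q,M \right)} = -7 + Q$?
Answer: $- \frac{884}{5} \approx -176.8$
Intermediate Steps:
$F = 5$ ($F = -3 - 4 \left(-4 + 2\right) = -3 - -8 = -3 + 8 = 5$)
$o{\left(u \right)} = -182$ ($o{\left(u \right)} = -2 - 180 = -182$)
$h{\left(W,a \right)} = 7 W$
$C{\left(l \right)} = 1 - \frac{l}{20}$ ($C{\left(l \right)} = 1 + l \left(- \frac{1}{20}\right) = 1 - \frac{l}{20}$)
$o{\left(G{\left(-12,7 \right)} \right)} + C{\left(h{\left(-12,F \right)} \right)} = -182 - \left(-1 + \frac{7 \left(-12\right)}{20}\right) = -182 + \left(1 - - \frac{21}{5}\right) = -182 + \left(1 + \frac{21}{5}\right) = -182 + \frac{26}{5} = - \frac{884}{5}$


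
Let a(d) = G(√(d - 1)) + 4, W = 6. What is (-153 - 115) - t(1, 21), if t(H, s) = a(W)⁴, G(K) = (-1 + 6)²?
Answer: -707549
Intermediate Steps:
G(K) = 25 (G(K) = 5² = 25)
a(d) = 29 (a(d) = 25 + 4 = 29)
t(H, s) = 707281 (t(H, s) = 29⁴ = 707281)
(-153 - 115) - t(1, 21) = (-153 - 115) - 1*707281 = -268 - 707281 = -707549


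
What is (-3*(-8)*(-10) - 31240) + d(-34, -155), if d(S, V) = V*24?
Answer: -35200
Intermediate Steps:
d(S, V) = 24*V
(-3*(-8)*(-10) - 31240) + d(-34, -155) = (-3*(-8)*(-10) - 31240) + 24*(-155) = (24*(-10) - 31240) - 3720 = (-240 - 31240) - 3720 = -31480 - 3720 = -35200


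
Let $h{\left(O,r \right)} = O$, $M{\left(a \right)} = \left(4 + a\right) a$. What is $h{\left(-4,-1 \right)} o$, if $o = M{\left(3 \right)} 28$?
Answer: $-2352$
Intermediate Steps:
$M{\left(a \right)} = a \left(4 + a\right)$
$o = 588$ ($o = 3 \left(4 + 3\right) 28 = 3 \cdot 7 \cdot 28 = 21 \cdot 28 = 588$)
$h{\left(-4,-1 \right)} o = \left(-4\right) 588 = -2352$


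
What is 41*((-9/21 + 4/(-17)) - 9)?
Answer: -47150/119 ≈ -396.22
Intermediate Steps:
41*((-9/21 + 4/(-17)) - 9) = 41*((-9*1/21 + 4*(-1/17)) - 9) = 41*((-3/7 - 4/17) - 9) = 41*(-79/119 - 9) = 41*(-1150/119) = -47150/119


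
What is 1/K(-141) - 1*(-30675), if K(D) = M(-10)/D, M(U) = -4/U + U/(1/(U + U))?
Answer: 10245215/334 ≈ 30674.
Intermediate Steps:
M(U) = -4/U + 2*U**2 (M(U) = -4/U + U/(1/(2*U)) = -4/U + U/((1/(2*U))) = -4/U + U*(2*U) = -4/U + 2*U**2)
K(D) = 1002/(5*D) (K(D) = (2*(-2 + (-10)**3)/(-10))/D = (2*(-1/10)*(-2 - 1000))/D = (2*(-1/10)*(-1002))/D = 1002/(5*D))
1/K(-141) - 1*(-30675) = 1/((1002/5)/(-141)) - 1*(-30675) = 1/((1002/5)*(-1/141)) + 30675 = 1/(-334/235) + 30675 = -235/334 + 30675 = 10245215/334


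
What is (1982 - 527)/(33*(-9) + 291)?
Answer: -485/2 ≈ -242.50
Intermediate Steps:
(1982 - 527)/(33*(-9) + 291) = 1455/(-297 + 291) = 1455/(-6) = 1455*(-⅙) = -485/2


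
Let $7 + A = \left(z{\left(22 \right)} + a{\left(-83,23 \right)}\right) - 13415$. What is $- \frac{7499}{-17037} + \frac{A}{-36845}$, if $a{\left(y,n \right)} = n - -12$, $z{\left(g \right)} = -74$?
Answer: $\frac{505635712}{627728265} \approx 0.8055$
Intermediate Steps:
$a{\left(y,n \right)} = 12 + n$ ($a{\left(y,n \right)} = n + 12 = 12 + n$)
$A = -13461$ ($A = -7 + \left(\left(-74 + \left(12 + 23\right)\right) - 13415\right) = -7 + \left(\left(-74 + 35\right) - 13415\right) = -7 - 13454 = -13461$)
$- \frac{7499}{-17037} + \frac{A}{-36845} = - \frac{7499}{-17037} - \frac{13461}{-36845} = \left(-7499\right) \left(- \frac{1}{17037}\right) - - \frac{13461}{36845} = \frac{7499}{17037} + \frac{13461}{36845} = \frac{505635712}{627728265}$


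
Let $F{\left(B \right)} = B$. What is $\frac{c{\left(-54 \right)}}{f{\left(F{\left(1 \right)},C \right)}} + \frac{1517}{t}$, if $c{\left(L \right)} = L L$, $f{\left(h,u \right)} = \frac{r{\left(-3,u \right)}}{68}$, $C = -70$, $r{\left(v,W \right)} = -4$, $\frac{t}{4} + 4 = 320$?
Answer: $- \frac{62657491}{1264} \approx -49571.0$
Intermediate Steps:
$t = 1264$ ($t = -16 + 4 \cdot 320 = -16 + 1280 = 1264$)
$f{\left(h,u \right)} = - \frac{1}{17}$ ($f{\left(h,u \right)} = - \frac{4}{68} = \left(-4\right) \frac{1}{68} = - \frac{1}{17}$)
$c{\left(L \right)} = L^{2}$
$\frac{c{\left(-54 \right)}}{f{\left(F{\left(1 \right)},C \right)}} + \frac{1517}{t} = \frac{\left(-54\right)^{2}}{- \frac{1}{17}} + \frac{1517}{1264} = 2916 \left(-17\right) + 1517 \cdot \frac{1}{1264} = -49572 + \frac{1517}{1264} = - \frac{62657491}{1264}$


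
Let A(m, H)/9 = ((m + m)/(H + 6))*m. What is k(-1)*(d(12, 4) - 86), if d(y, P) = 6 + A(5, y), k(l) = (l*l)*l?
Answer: 55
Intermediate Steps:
A(m, H) = 18*m**2/(6 + H) (A(m, H) = 9*(((m + m)/(H + 6))*m) = 9*(((2*m)/(6 + H))*m) = 9*((2*m/(6 + H))*m) = 9*(2*m**2/(6 + H)) = 18*m**2/(6 + H))
k(l) = l**3 (k(l) = l**2*l = l**3)
d(y, P) = 6 + 450/(6 + y) (d(y, P) = 6 + 18*5**2/(6 + y) = 6 + 18*25/(6 + y) = 6 + 450/(6 + y))
k(-1)*(d(12, 4) - 86) = (-1)**3*(6*(81 + 12)/(6 + 12) - 86) = -(6*93/18 - 86) = -(6*(1/18)*93 - 86) = -(31 - 86) = -1*(-55) = 55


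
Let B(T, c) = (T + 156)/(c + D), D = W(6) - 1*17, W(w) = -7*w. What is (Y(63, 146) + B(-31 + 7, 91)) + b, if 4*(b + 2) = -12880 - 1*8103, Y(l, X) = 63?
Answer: -41445/8 ≈ -5180.6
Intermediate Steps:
b = -20991/4 (b = -2 + (-12880 - 1*8103)/4 = -2 + (-12880 - 8103)/4 = -2 + (¼)*(-20983) = -2 - 20983/4 = -20991/4 ≈ -5247.8)
D = -59 (D = -7*6 - 1*17 = -42 - 17 = -59)
B(T, c) = (156 + T)/(-59 + c) (B(T, c) = (T + 156)/(c - 59) = (156 + T)/(-59 + c))
(Y(63, 146) + B(-31 + 7, 91)) + b = (63 + (156 + (-31 + 7))/(-59 + 91)) - 20991/4 = (63 + (156 - 24)/32) - 20991/4 = (63 + (1/32)*132) - 20991/4 = (63 + 33/8) - 20991/4 = 537/8 - 20991/4 = -41445/8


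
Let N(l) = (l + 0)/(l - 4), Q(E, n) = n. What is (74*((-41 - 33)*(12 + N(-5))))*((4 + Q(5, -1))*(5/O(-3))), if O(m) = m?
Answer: 3093940/9 ≈ 3.4377e+5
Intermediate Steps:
N(l) = l/(-4 + l)
(74*((-41 - 33)*(12 + N(-5))))*((4 + Q(5, -1))*(5/O(-3))) = (74*((-41 - 33)*(12 - 5/(-4 - 5))))*((4 - 1)*(5/(-3))) = (74*(-74*(12 - 5/(-9))))*(3*(5*(-⅓))) = (74*(-74*(12 - 5*(-⅑))))*(3*(-5/3)) = (74*(-74*(12 + 5/9)))*(-5) = (74*(-74*113/9))*(-5) = (74*(-8362/9))*(-5) = -618788/9*(-5) = 3093940/9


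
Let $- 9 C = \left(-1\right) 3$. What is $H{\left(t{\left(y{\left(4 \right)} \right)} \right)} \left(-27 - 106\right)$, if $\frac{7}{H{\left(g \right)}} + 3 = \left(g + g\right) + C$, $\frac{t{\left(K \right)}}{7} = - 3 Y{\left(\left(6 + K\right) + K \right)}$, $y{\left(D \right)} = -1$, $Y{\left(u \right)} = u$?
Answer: $\frac{2793}{512} \approx 5.4551$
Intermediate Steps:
$C = \frac{1}{3}$ ($C = - \frac{\left(-1\right) 3}{9} = \left(- \frac{1}{9}\right) \left(-3\right) = \frac{1}{3} \approx 0.33333$)
$t{\left(K \right)} = -126 - 42 K$ ($t{\left(K \right)} = 7 \left(- 3 \left(\left(6 + K\right) + K\right)\right) = 7 \left(- 3 \left(6 + 2 K\right)\right) = 7 \left(-18 - 6 K\right) = -126 - 42 K$)
$H{\left(g \right)} = \frac{7}{- \frac{8}{3} + 2 g}$ ($H{\left(g \right)} = \frac{7}{-3 + \left(\left(g + g\right) + \frac{1}{3}\right)} = \frac{7}{-3 + \left(2 g + \frac{1}{3}\right)} = \frac{7}{-3 + \left(\frac{1}{3} + 2 g\right)} = \frac{7}{- \frac{8}{3} + 2 g}$)
$H{\left(t{\left(y{\left(4 \right)} \right)} \right)} \left(-27 - 106\right) = \frac{21}{2 \left(-4 + 3 \left(-126 - -42\right)\right)} \left(-27 - 106\right) = \frac{21}{2 \left(-4 + 3 \left(-126 + 42\right)\right)} \left(-133\right) = \frac{21}{2 \left(-4 + 3 \left(-84\right)\right)} \left(-133\right) = \frac{21}{2 \left(-4 - 252\right)} \left(-133\right) = \frac{21}{2 \left(-256\right)} \left(-133\right) = \frac{21}{2} \left(- \frac{1}{256}\right) \left(-133\right) = \left(- \frac{21}{512}\right) \left(-133\right) = \frac{2793}{512}$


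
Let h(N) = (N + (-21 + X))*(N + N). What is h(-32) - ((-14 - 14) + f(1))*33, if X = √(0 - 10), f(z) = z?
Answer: 4283 - 64*I*√10 ≈ 4283.0 - 202.39*I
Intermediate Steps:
X = I*√10 (X = √(-10) = I*√10 ≈ 3.1623*I)
h(N) = 2*N*(-21 + N + I*√10) (h(N) = (N + (-21 + I*√10))*(N + N) = (-21 + N + I*√10)*(2*N) = 2*N*(-21 + N + I*√10))
h(-32) - ((-14 - 14) + f(1))*33 = 2*(-32)*(-21 - 32 + I*√10) - ((-14 - 14) + 1)*33 = 2*(-32)*(-53 + I*√10) - (-28 + 1)*33 = (3392 - 64*I*√10) - (-27)*33 = (3392 - 64*I*√10) - 1*(-891) = (3392 - 64*I*√10) + 891 = 4283 - 64*I*√10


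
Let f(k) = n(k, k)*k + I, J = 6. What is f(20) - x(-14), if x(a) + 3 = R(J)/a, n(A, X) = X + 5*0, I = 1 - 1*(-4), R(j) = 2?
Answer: 2857/7 ≈ 408.14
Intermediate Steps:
I = 5 (I = 1 + 4 = 5)
n(A, X) = X (n(A, X) = X + 0 = X)
x(a) = -3 + 2/a
f(k) = 5 + k² (f(k) = k*k + 5 = k² + 5 = 5 + k²)
f(20) - x(-14) = (5 + 20²) - (-3 + 2/(-14)) = (5 + 400) - (-3 + 2*(-1/14)) = 405 - (-3 - ⅐) = 405 - 1*(-22/7) = 405 + 22/7 = 2857/7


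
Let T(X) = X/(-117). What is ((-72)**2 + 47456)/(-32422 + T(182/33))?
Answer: -3908520/2407337 ≈ -1.6236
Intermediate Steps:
T(X) = -X/117 (T(X) = X*(-1/117) = -X/117)
((-72)**2 + 47456)/(-32422 + T(182/33)) = ((-72)**2 + 47456)/(-32422 - 14/(9*33)) = (5184 + 47456)/(-32422 - 14/(9*33)) = 52640/(-32422 - 1/117*182/33) = 52640/(-32422 - 14/297) = 52640/(-9629348/297) = 52640*(-297/9629348) = -3908520/2407337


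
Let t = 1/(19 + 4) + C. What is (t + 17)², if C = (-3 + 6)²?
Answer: 358801/529 ≈ 678.26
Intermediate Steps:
C = 9 (C = 3² = 9)
t = 208/23 (t = 1/(19 + 4) + 9 = 1/23 + 9 = 208/23 ≈ 9.0435)
(t + 17)² = (208/23 + 17)² = (599/23)² = 358801/529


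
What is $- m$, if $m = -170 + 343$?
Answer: $-173$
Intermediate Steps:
$m = 173$
$- m = \left(-1\right) 173 = -173$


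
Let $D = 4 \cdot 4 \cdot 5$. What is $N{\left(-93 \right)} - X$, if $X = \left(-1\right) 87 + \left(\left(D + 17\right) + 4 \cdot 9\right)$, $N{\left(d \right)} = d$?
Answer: $-139$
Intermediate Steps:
$D = 80$ ($D = 16 \cdot 5 = 80$)
$X = 46$ ($X = \left(-1\right) 87 + \left(\left(80 + 17\right) + 4 \cdot 9\right) = -87 + \left(97 + 36\right) = -87 + 133 = 46$)
$N{\left(-93 \right)} - X = -93 - 46 = -139$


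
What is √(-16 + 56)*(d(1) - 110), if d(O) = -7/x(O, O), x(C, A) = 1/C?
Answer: -234*√10 ≈ -739.97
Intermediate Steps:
d(O) = -7*O
√(-16 + 56)*(d(1) - 110) = √(-16 + 56)*(-7*1 - 110) = √40*(-7 - 110) = (2*√10)*(-117) = -234*√10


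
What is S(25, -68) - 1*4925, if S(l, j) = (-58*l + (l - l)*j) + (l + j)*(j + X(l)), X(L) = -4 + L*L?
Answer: -30154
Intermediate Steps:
X(L) = -4 + L²
S(l, j) = -58*l + (j + l)*(-4 + j + l²) (S(l, j) = (-58*l + (l - l)*j) + (l + j)*(j + (-4 + l²)) = (-58*l + 0*j) + (j + l)*(-4 + j + l²) = (-58*l + 0) + (j + l)*(-4 + j + l²) = -58*l + (j + l)*(-4 + j + l²))
S(25, -68) - 1*4925 = ((-68)² + 25³ - 62*25 - 4*(-68) - 68*25 - 68*25²) - 1*4925 = (4624 + 15625 - 1550 + 272 - 1700 - 68*625) - 4925 = (4624 + 15625 - 1550 + 272 - 1700 - 42500) - 4925 = -25229 - 4925 = -30154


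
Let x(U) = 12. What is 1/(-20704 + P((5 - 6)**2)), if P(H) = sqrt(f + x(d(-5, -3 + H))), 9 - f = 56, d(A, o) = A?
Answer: -20704/428655651 - I*sqrt(35)/428655651 ≈ -4.83e-5 - 1.3801e-8*I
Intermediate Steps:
f = -47 (f = 9 - 1*56 = 9 - 56 = -47)
P(H) = I*sqrt(35) (P(H) = sqrt(-47 + 12) = sqrt(-35) = I*sqrt(35))
1/(-20704 + P((5 - 6)**2)) = 1/(-20704 + I*sqrt(35))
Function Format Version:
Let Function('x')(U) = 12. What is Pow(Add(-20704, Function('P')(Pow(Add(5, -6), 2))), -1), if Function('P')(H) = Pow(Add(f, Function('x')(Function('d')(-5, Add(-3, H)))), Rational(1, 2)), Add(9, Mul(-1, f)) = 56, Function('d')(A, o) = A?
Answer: Add(Rational(-20704, 428655651), Mul(Rational(-1, 428655651), I, Pow(35, Rational(1, 2)))) ≈ Add(-4.8300e-5, Mul(-1.3801e-8, I))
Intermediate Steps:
f = -47 (f = Add(9, Mul(-1, 56)) = Add(9, -56) = -47)
Function('P')(H) = Mul(I, Pow(35, Rational(1, 2))) (Function('P')(H) = Pow(Add(-47, 12), Rational(1, 2)) = Pow(-35, Rational(1, 2)) = Mul(I, Pow(35, Rational(1, 2))))
Pow(Add(-20704, Function('P')(Pow(Add(5, -6), 2))), -1) = Pow(Add(-20704, Mul(I, Pow(35, Rational(1, 2)))), -1)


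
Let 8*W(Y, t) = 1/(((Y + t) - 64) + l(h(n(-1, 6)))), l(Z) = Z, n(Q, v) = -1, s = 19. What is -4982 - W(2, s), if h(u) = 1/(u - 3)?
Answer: -1723771/346 ≈ -4982.0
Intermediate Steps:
h(u) = 1/(-3 + u)
W(Y, t) = 1/(8*(-257/4 + Y + t)) (W(Y, t) = 1/(8*(((Y + t) - 64) + 1/(-3 - 1))) = 1/(8*((-64 + Y + t) + 1/(-4))) = 1/(8*((-64 + Y + t) - ¼)) = 1/(8*(-257/4 + Y + t)))
-4982 - W(2, s) = -4982 - 1/(2*(-257 + 4*2 + 4*19)) = -4982 - 1/(2*(-257 + 8 + 76)) = -4982 - 1/(2*(-173)) = -4982 - (-1)/(2*173) = -4982 - 1*(-1/346) = -4982 + 1/346 = -1723771/346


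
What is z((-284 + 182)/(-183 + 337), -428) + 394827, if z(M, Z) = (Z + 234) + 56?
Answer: 394689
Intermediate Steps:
z(M, Z) = 290 + Z (z(M, Z) = (234 + Z) + 56 = 290 + Z)
z((-284 + 182)/(-183 + 337), -428) + 394827 = (290 - 428) + 394827 = -138 + 394827 = 394689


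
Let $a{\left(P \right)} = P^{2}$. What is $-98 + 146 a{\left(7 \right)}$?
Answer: $7056$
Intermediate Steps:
$-98 + 146 a{\left(7 \right)} = -98 + 146 \cdot 7^{2} = -98 + 146 \cdot 49 = -98 + 7154 = 7056$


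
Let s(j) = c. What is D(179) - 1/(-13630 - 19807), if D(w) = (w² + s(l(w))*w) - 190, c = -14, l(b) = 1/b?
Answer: 981208766/33437 ≈ 29345.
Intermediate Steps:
l(b) = 1/b
s(j) = -14
D(w) = -190 + w² - 14*w (D(w) = (w² - 14*w) - 190 = -190 + w² - 14*w)
D(179) - 1/(-13630 - 19807) = (-190 + 179² - 14*179) - 1/(-13630 - 19807) = (-190 + 32041 - 2506) - 1/(-33437) = 29345 - 1*(-1/33437) = 29345 + 1/33437 = 981208766/33437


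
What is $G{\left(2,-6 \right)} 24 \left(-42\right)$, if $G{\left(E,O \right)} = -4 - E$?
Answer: $6048$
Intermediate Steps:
$G{\left(2,-6 \right)} 24 \left(-42\right) = \left(-4 - 2\right) 24 \left(-42\right) = \left(-6\right) 24 \left(-42\right) = \left(-144\right) \left(-42\right) = 6048$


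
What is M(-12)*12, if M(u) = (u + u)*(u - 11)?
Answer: 6624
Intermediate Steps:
M(u) = 2*u*(-11 + u) (M(u) = (2*u)*(-11 + u) = 2*u*(-11 + u))
M(-12)*12 = (2*(-12)*(-11 - 12))*12 = (2*(-12)*(-23))*12 = 552*12 = 6624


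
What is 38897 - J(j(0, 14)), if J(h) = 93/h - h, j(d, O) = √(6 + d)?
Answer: 38897 - 29*√6/2 ≈ 38862.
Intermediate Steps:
J(h) = -h + 93/h
38897 - J(j(0, 14)) = 38897 - (-√(6 + 0) + 93/(√(6 + 0))) = 38897 - (-√6 + 93/(√6)) = 38897 - (-√6 + 93*(√6/6)) = 38897 - (-√6 + 31*√6/2) = 38897 - 29*√6/2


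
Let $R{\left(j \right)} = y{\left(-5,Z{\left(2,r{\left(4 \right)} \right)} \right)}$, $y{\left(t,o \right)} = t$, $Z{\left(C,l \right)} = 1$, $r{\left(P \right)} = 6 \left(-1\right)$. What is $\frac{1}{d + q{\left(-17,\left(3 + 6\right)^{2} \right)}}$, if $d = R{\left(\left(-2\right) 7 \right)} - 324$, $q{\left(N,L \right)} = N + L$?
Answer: $- \frac{1}{265} \approx -0.0037736$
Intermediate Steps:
$r{\left(P \right)} = -6$
$R{\left(j \right)} = -5$
$q{\left(N,L \right)} = L + N$
$d = -329$ ($d = -5 - 324 = -329$)
$\frac{1}{d + q{\left(-17,\left(3 + 6\right)^{2} \right)}} = \frac{1}{-329 - \left(17 - \left(3 + 6\right)^{2}\right)} = \frac{1}{-329 - \left(17 - 9^{2}\right)} = \frac{1}{-329 + \left(81 - 17\right)} = \frac{1}{-329 + 64} = \frac{1}{-265} = - \frac{1}{265}$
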